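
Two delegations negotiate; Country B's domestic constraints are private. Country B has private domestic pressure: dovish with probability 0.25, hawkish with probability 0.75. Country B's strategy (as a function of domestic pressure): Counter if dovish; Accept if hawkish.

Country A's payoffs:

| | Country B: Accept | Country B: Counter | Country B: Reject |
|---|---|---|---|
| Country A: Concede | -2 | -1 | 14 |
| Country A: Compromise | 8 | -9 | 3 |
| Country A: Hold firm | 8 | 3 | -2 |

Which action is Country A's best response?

E[Concede] = 0.25·(-1) + 0.75·(-2) = -1.75
E[Compromise] = 0.25·(-9) + 0.75·(8) = 3.75
E[Hold firm] = 0.25·(3) + 0.75·(8) = 6.75
Best response: Hold firm (6.75 is the largest).

Hold firm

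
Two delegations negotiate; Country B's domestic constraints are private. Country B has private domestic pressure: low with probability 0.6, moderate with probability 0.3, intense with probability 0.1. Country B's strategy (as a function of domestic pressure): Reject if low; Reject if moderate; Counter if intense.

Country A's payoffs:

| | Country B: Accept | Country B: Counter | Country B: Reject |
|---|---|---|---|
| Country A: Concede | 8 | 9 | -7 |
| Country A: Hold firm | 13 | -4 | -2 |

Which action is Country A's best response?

Compute Country A's expected payoff for each action, taking the expectation over Country B's type.
E[Concede] = 0.6·(-7) + 0.3·(-7) + 0.1·(9) = -5.4
E[Hold firm] = 0.6·(-2) + 0.3·(-2) + 0.1·(-4) = -2.2
Best response: Hold firm (-2.2 is the largest).

Hold firm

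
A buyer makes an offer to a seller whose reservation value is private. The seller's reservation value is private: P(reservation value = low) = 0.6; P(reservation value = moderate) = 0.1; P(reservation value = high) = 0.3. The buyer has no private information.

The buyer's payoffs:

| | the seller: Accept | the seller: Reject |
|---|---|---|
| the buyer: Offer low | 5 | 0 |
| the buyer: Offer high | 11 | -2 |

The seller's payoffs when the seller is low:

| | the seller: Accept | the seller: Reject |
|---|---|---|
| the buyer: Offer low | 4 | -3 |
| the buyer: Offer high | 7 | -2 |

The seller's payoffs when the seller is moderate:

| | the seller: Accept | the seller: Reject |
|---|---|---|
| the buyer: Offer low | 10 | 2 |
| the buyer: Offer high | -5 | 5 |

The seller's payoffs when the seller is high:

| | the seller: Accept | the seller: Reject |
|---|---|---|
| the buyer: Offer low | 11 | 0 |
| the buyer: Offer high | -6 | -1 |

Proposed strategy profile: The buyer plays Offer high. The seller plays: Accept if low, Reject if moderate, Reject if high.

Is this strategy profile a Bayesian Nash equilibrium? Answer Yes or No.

Yes

A profile is a BNE iff every type of every player is best-responding given beliefs about the other side.
The buyer plays Offer high: E[Offer high] = 0.6·(11) + 0.1·(-2) + 0.3·(-2) = 5.8; E[Offer low] = 3. Best-responding. ✓
The seller (reservation value low), facing Offer high: Accept gives 7, Reject gives -2. Proposed Accept is best. ✓
The seller (reservation value moderate), facing Offer high: Accept gives -5, Reject gives 5. Proposed Reject is best. ✓
The seller (reservation value high), facing Offer high: Accept gives -6, Reject gives -1. Proposed Reject is best. ✓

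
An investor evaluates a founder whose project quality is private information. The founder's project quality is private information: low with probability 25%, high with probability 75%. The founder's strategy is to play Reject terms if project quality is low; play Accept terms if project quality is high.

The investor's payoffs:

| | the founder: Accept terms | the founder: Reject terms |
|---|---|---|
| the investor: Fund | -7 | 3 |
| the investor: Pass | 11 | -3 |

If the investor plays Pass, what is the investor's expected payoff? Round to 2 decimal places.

Take the expectation over the founder's project quality, weighting each type's action by its prior probability.
E[Pass] = 0.25·(-3) + 0.75·11 = (-0.75) + 8.25 = 7.5

7.50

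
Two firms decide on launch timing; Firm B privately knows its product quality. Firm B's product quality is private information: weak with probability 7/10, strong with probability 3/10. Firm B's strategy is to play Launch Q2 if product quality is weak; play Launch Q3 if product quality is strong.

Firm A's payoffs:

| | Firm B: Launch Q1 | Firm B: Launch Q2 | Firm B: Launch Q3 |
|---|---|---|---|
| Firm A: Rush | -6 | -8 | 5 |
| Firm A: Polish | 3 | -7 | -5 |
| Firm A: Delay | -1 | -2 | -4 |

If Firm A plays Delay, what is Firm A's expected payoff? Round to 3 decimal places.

-2.600

E[Delay] = 7/10·(-2) + 3/10·(-4) = (-7/5) + (-6/5) = -13/5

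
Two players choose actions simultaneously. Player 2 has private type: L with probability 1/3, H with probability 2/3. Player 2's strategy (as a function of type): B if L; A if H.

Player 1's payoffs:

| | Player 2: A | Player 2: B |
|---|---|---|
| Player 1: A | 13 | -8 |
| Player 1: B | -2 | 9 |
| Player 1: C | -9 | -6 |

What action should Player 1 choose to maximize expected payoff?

A

Compute Player 1's expected payoff for each action, taking the expectation over Player 2's type.
E[A] = 1/3·(-8) + 2/3·(13) = 6
E[B] = 1/3·(9) + 2/3·(-2) = 5/3
E[C] = 1/3·(-6) + 2/3·(-9) = -8
Best response: A (6 is the largest).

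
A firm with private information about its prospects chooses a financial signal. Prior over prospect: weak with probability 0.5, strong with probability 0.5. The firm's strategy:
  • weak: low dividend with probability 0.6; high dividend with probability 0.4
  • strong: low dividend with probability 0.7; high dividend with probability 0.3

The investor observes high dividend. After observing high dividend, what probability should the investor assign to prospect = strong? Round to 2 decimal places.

Apply Bayes' rule using the sender's strategy as the likelihood.
P(high dividend) = 0.5·0.4 + 0.5·0.3 = 0.35
P(strong | high dividend) = (0.5·0.3) / 0.35 = 0.15 / 0.35 = 0.428571

0.43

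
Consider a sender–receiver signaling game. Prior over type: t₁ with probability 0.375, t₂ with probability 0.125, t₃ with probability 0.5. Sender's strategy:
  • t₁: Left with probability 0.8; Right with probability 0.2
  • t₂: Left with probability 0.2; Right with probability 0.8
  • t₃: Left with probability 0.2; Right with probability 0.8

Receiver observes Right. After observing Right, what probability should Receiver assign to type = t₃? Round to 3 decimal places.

P(Right) = 0.375·0.2 + 0.125·0.8 + 0.5·0.8 = 0.575
P(t₃ | Right) = (0.5·0.8) / 0.575 = 0.4 / 0.575 = 0.695652

0.696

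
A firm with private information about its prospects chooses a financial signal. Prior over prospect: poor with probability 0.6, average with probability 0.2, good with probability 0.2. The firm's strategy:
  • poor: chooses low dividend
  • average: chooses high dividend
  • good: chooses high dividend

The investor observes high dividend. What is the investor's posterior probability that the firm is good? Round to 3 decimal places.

0.500

P(high dividend) = 0.6·0 + 0.2·1 + 0.2·1 = 0.4
P(good | high dividend) = (0.2·1) / 0.4 = 0.2 / 0.4 = 0.5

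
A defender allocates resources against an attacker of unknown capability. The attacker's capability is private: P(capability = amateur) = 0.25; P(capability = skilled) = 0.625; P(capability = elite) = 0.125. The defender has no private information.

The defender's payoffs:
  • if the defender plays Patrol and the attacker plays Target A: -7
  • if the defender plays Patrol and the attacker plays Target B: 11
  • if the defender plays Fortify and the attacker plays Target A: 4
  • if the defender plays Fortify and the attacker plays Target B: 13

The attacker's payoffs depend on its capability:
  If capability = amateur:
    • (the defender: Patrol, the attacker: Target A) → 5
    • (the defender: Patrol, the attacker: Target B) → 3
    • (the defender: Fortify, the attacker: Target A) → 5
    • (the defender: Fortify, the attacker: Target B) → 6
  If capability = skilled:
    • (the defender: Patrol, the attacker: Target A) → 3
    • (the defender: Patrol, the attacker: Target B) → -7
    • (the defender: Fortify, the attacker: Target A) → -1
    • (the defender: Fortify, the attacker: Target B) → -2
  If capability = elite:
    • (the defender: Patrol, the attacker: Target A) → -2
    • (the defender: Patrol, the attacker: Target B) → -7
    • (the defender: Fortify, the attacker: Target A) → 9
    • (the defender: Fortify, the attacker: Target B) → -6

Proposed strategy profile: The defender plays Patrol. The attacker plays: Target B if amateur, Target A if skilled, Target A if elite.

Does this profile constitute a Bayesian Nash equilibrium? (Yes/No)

No

A profile is a BNE iff every type of every player is best-responding given beliefs about the other side.
The defender plays Patrol: E[Patrol] = 0.25·(11) + 0.625·(-7) + 0.125·(-7) = -2.5; E[Fortify] = 6.25. Not best-responding. ✗
The attacker (capability amateur), facing Patrol: Target A gives 5, Target B gives 3. Proposed Target B is not best — profitable deviation exists. ✗
The attacker (capability skilled), facing Patrol: Target A gives 3, Target B gives -7. Proposed Target A is best. ✓
The attacker (capability elite), facing Patrol: Target A gives -2, Target B gives -7. Proposed Target A is best. ✓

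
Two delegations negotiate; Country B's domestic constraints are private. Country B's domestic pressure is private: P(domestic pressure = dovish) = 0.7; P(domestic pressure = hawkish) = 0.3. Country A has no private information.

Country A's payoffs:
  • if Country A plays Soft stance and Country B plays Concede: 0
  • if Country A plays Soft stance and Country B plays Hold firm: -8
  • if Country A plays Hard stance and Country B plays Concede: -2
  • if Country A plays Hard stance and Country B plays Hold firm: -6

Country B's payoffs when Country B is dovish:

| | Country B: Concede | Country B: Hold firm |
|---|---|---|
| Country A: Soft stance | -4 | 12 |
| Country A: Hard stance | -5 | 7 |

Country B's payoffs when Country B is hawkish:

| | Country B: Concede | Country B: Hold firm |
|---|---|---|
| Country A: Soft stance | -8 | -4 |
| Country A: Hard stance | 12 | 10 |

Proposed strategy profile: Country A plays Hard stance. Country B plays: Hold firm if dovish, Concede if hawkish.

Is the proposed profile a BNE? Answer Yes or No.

A profile is a BNE iff every type of every player is best-responding given beliefs about the other side.
Country A plays Hard stance: E[Hard stance] = 0.7·(-6) + 0.3·(-2) = -4.8; E[Soft stance] = -5.6. Best-responding. ✓
Country B (domestic pressure dovish), facing Hard stance: Concede gives -5, Hold firm gives 7. Proposed Hold firm is best. ✓
Country B (domestic pressure hawkish), facing Hard stance: Concede gives 12, Hold firm gives 10. Proposed Concede is best. ✓

Yes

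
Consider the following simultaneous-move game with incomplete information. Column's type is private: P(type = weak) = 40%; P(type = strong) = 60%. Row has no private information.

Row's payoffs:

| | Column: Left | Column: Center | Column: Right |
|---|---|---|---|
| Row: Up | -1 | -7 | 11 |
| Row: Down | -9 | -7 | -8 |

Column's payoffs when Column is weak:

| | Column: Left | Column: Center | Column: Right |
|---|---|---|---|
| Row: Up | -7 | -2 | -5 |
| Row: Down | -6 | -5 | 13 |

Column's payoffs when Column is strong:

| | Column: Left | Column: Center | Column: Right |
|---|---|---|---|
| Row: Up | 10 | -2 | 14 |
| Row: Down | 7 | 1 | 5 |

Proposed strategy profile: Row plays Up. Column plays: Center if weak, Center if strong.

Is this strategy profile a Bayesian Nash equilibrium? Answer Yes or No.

No

A profile is a BNE iff every type of every player is best-responding given beliefs about the other side.
Row plays Up: E[Up] = 0.4·(-7) + 0.6·(-7) = -7; E[Down] = -7. Best-responding. ✓
Column (type weak), facing Up: Left gives -7, Center gives -2, Right gives -5. Proposed Center is best. ✓
Column (type strong), facing Up: Left gives 10, Center gives -2, Right gives 14. Proposed Center is not best — profitable deviation exists. ✗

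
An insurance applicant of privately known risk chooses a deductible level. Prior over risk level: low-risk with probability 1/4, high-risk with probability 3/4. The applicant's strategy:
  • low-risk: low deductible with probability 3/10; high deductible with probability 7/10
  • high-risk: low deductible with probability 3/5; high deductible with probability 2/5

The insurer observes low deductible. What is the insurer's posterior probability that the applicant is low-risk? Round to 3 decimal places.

0.143

P(low deductible) = (1/4)·(3/10) + (3/4)·(3/5) = 21/40
P(low-risk | low deductible) = ((1/4)·(3/10)) / (21/40) = (3/40) / (21/40) = 1/7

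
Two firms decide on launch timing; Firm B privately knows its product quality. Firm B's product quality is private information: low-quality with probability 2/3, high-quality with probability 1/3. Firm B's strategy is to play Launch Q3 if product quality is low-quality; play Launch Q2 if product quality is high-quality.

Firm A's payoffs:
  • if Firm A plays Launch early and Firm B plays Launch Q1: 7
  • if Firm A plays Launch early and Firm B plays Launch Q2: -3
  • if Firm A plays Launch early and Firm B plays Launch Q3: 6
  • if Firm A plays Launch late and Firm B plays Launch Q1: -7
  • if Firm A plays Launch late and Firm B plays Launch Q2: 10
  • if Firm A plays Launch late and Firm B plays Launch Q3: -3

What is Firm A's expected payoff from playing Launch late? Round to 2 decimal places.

1.33

E[Launch late] = 2/3·(-3) + 1/3·10 = (-2) + 10/3 = 4/3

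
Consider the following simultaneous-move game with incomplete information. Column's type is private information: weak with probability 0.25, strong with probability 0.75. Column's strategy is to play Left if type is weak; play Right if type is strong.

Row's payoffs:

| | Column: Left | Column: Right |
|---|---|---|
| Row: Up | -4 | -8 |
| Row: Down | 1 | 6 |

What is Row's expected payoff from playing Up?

-7

E[Up] = 0.25·(-4) + 0.75·(-8) = (-1) + (-6) = -7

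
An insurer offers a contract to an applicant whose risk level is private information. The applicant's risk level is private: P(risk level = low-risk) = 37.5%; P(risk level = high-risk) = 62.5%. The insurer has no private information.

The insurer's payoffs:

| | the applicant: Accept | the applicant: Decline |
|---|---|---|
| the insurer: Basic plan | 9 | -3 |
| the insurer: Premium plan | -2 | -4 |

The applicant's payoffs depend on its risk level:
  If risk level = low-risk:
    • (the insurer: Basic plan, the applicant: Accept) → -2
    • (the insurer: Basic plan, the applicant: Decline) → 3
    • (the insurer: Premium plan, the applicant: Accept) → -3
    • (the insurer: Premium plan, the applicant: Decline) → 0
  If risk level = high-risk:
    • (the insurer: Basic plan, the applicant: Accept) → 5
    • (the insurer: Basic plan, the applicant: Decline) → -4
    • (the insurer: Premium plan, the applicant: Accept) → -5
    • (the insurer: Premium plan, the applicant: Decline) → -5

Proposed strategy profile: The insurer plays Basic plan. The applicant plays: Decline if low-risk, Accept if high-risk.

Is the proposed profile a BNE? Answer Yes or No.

Yes

The insurer plays Basic plan: E[Basic plan] = 0.375·(-3) + 0.625·(9) = 4.5; E[Premium plan] = -2.75. Best-responding. ✓
The applicant (risk level low-risk), facing Basic plan: Accept gives -2, Decline gives 3. Proposed Decline is best. ✓
The applicant (risk level high-risk), facing Basic plan: Accept gives 5, Decline gives -4. Proposed Accept is best. ✓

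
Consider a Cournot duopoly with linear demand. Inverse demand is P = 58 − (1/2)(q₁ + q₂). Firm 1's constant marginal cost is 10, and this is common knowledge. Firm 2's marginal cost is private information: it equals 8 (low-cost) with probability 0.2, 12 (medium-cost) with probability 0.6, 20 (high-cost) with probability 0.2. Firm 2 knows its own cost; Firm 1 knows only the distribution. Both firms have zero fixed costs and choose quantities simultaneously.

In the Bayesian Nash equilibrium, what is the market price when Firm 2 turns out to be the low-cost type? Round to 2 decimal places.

24.53

Each type of Firm 2 best-responds to q₁; Firm 1 best-responds to the expected q₂ over Firm 2's types.
Firm 2 with cost c maximizes (58 − (1/2)(q₁+q₂) − c)·q₂, giving q₂(c) = (58 − c − (1/2)q₁).
E[c₂] = 0.2·8 + 0.6·12 + 0.2·20 = 12.8
Firm 1's FOC against E[q₂] yields q₁ = (58 − 2·10 + E[c₂])/(3/2) = (58 − 20 + 12.8)/(3/2) = 33.8667.
q₂(low-cost) = 33.0667, so P = 58 − (1/2)·(33.8667 + 33.0667) = 24.5333.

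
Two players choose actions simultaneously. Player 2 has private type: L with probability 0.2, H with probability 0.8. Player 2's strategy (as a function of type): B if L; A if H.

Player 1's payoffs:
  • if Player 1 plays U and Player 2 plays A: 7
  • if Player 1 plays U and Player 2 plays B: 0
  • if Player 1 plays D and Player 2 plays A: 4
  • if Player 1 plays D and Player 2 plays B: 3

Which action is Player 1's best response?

U

E[U] = 0.2·(0) + 0.8·(7) = 5.6
E[D] = 0.2·(3) + 0.8·(4) = 3.8
Best response: U (5.6 is the largest).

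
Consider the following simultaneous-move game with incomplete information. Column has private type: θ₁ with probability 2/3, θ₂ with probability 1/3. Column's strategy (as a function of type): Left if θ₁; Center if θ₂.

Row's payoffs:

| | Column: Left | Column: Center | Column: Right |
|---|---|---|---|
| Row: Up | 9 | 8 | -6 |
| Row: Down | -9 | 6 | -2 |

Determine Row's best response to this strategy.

E[Up] = 2/3·(9) + 1/3·(8) = 26/3
E[Down] = 2/3·(-9) + 1/3·(6) = -4
Best response: Up (26/3 is the largest).

Up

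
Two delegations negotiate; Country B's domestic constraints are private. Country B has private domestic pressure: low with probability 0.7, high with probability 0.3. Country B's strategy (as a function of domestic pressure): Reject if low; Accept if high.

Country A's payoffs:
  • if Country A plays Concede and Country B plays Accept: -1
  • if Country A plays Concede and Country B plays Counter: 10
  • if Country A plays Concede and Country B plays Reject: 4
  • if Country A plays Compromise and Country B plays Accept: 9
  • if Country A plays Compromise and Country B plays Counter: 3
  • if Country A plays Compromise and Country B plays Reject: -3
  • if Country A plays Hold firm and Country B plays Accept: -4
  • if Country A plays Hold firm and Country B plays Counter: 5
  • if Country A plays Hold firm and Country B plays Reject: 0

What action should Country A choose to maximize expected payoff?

E[Concede] = 0.7·(4) + 0.3·(-1) = 2.5
E[Compromise] = 0.7·(-3) + 0.3·(9) = 0.6
E[Hold firm] = 0.7·(0) + 0.3·(-4) = -1.2
Best response: Concede (2.5 is the largest).

Concede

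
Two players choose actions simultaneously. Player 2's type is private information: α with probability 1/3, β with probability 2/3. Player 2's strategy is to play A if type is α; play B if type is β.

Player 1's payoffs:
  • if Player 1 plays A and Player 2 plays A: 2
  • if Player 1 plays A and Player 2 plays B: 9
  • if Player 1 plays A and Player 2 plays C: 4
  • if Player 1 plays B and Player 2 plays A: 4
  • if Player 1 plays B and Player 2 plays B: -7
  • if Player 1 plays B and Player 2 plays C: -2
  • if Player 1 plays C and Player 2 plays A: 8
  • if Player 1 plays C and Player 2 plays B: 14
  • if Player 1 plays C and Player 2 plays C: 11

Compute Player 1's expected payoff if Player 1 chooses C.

12

E[C] = 1/3·8 + 2/3·14 = 8/3 + 28/3 = 12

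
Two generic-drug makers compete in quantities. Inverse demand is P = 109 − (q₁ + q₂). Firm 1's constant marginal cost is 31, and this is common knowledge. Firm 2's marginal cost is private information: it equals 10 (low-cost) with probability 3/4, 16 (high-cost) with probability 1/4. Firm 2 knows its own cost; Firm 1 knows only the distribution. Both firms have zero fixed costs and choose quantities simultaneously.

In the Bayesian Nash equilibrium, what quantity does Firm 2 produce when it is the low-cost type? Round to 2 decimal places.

39.75

Type-c best response for Firm 2: q₂(c) = (109 − c)/2 − q₁/2.
Firm 1 maximizes expected profit; its first-order condition is 109 − 2q₁ − E[q₂] − 31 = 0.
Substituting E[q₂] and solving: E[c₂] = 11.5, so q₁ = (109 − 2·31 + 11.5)/3 = 19.5.
q₂(low-cost) = (109 − 10 − 19.5)/2 = 39.75.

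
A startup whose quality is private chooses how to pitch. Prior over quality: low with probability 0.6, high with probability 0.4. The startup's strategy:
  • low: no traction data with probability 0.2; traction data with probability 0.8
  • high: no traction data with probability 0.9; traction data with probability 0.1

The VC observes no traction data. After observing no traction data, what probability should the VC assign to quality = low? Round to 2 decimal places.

0.25

P(no traction data) = 0.6·0.2 + 0.4·0.9 = 0.48
P(low | no traction data) = (0.6·0.2) / 0.48 = 0.12 / 0.48 = 0.25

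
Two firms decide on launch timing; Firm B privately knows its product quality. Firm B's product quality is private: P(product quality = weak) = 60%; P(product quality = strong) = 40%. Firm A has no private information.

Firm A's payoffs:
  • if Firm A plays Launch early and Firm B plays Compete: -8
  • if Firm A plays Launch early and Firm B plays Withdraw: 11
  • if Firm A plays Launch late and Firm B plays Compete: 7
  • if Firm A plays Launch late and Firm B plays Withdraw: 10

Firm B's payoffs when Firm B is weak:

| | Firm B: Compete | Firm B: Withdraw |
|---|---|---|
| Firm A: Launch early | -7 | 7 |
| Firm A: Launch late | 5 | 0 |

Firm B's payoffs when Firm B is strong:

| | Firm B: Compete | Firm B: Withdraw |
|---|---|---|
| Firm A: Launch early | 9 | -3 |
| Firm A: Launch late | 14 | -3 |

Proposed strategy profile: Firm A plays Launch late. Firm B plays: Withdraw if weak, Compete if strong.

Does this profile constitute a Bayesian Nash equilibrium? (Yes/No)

No

Firm A plays Launch late: E[Launch late] = 0.6·(10) + 0.4·(7) = 8.8; E[Launch early] = 3.4. Best-responding. ✓
Firm B (product quality weak), facing Launch late: Compete gives 5, Withdraw gives 0. Proposed Withdraw is not best — profitable deviation exists. ✗
Firm B (product quality strong), facing Launch late: Compete gives 14, Withdraw gives -3. Proposed Compete is best. ✓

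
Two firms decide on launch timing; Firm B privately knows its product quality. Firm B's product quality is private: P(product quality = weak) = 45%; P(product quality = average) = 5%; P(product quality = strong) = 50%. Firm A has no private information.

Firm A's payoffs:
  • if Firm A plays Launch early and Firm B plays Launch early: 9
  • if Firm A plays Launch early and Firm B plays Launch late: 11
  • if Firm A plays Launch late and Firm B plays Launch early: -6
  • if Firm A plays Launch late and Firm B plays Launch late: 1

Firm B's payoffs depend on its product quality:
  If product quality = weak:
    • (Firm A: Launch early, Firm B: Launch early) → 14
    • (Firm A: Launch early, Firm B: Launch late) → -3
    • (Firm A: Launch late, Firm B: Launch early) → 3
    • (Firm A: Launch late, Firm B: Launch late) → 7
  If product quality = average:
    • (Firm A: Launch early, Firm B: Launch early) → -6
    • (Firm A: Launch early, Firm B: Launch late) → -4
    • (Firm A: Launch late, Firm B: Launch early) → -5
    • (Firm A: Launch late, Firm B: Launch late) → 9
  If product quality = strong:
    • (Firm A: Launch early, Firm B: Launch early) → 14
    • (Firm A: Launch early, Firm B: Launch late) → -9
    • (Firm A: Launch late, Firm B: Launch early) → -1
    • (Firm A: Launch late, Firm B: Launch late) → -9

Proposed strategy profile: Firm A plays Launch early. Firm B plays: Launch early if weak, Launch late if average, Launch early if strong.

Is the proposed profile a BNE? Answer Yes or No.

Yes

Firm A plays Launch early: E[Launch early] = 0.45·(9) + 0.05·(11) + 0.5·(9) = 9.1; E[Launch late] = -5.65. Best-responding. ✓
Firm B (product quality weak), facing Launch early: Launch early gives 14, Launch late gives -3. Proposed Launch early is best. ✓
Firm B (product quality average), facing Launch early: Launch early gives -6, Launch late gives -4. Proposed Launch late is best. ✓
Firm B (product quality strong), facing Launch early: Launch early gives 14, Launch late gives -9. Proposed Launch early is best. ✓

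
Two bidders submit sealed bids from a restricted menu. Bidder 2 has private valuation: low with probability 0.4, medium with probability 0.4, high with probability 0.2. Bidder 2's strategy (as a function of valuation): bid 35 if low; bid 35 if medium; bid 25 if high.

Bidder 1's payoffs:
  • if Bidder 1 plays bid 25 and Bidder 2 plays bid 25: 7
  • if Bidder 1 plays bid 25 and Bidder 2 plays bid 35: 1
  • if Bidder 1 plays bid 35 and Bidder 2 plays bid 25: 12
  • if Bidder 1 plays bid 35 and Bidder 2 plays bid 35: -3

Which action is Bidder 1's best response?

bid 25

Compute Bidder 1's expected payoff for each action, taking the expectation over Bidder 2's type.
E[bid 25] = 0.4·(1) + 0.4·(1) + 0.2·(7) = 2.2
E[bid 35] = 0.4·(-3) + 0.4·(-3) + 0.2·(12) = 0
Best response: bid 25 (2.2 is the largest).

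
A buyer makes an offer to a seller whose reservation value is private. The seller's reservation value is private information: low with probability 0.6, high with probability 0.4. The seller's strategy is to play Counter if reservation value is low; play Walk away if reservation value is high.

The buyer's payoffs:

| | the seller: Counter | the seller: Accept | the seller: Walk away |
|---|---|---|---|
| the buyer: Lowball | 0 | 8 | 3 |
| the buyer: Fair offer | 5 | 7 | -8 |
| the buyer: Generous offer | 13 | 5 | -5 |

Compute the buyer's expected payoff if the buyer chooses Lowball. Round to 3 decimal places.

E[Lowball] = 0.6·0 + 0.4·3 = 0 + 1.2 = 1.2

1.200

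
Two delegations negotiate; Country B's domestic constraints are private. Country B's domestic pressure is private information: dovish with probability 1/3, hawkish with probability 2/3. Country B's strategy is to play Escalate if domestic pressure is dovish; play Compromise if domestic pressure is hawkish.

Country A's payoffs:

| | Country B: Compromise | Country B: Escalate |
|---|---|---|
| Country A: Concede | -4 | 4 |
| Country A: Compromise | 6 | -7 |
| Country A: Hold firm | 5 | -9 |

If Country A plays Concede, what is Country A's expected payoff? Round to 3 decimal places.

-1.333

E[Concede] = 1/3·4 + 2/3·(-4) = 4/3 + (-8/3) = -4/3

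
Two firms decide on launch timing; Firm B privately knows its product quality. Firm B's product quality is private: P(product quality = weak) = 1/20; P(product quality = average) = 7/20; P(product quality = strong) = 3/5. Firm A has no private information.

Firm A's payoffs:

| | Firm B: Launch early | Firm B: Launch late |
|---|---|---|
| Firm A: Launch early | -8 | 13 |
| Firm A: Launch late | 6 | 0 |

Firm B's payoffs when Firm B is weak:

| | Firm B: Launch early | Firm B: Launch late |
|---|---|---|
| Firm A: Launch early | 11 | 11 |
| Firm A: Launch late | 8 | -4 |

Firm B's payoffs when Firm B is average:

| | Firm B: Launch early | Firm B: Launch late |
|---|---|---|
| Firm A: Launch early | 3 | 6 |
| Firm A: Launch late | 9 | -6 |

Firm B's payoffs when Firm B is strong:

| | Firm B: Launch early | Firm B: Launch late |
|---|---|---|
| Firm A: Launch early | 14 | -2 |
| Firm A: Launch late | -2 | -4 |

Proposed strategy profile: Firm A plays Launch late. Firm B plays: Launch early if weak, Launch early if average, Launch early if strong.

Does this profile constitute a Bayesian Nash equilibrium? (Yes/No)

Yes

Firm A plays Launch late: E[Launch late] = 1/20·(6) + 7/20·(6) + 3/5·(6) = 6; E[Launch early] = -8. Best-responding. ✓
Firm B (product quality weak), facing Launch late: Launch early gives 8, Launch late gives -4. Proposed Launch early is best. ✓
Firm B (product quality average), facing Launch late: Launch early gives 9, Launch late gives -6. Proposed Launch early is best. ✓
Firm B (product quality strong), facing Launch late: Launch early gives -2, Launch late gives -4. Proposed Launch early is best. ✓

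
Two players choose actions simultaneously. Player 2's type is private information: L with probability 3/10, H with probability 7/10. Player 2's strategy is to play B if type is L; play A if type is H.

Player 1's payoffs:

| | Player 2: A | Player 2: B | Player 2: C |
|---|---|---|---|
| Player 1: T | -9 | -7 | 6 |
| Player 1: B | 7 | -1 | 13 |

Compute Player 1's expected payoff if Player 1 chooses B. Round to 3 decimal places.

4.600

E[B] = 3/10·(-1) + 7/10·7 = (-3/10) + 49/10 = 23/5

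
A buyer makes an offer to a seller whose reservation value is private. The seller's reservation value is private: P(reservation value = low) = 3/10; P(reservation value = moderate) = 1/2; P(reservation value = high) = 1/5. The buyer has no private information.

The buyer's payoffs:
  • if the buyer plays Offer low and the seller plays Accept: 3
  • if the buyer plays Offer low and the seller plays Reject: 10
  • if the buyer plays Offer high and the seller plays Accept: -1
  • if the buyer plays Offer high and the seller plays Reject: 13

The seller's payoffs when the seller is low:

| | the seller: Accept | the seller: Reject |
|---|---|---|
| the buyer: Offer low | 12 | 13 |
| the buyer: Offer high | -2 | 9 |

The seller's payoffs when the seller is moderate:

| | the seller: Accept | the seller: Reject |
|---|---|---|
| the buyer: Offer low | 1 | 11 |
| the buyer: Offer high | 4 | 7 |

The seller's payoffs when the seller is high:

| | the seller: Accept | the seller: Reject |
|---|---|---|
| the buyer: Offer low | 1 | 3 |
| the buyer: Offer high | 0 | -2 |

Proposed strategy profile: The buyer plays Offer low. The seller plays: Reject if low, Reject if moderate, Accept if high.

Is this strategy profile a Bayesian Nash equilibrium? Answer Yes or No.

No

A profile is a BNE iff every type of every player is best-responding given beliefs about the other side.
The buyer plays Offer low: E[Offer low] = 3/10·(10) + 1/2·(10) + 1/5·(3) = 43/5; E[Offer high] = 51/5. Not best-responding. ✗
The seller (reservation value low), facing Offer low: Accept gives 12, Reject gives 13. Proposed Reject is best. ✓
The seller (reservation value moderate), facing Offer low: Accept gives 1, Reject gives 11. Proposed Reject is best. ✓
The seller (reservation value high), facing Offer low: Accept gives 1, Reject gives 3. Proposed Accept is not best — profitable deviation exists. ✗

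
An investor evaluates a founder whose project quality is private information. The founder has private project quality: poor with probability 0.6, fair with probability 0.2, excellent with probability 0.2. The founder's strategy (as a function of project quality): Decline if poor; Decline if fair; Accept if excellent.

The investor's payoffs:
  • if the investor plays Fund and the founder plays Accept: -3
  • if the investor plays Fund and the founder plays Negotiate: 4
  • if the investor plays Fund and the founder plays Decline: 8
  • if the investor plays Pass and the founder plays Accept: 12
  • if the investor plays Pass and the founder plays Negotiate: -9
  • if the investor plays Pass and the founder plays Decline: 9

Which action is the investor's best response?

Pass

E[Fund] = 0.6·(8) + 0.2·(8) + 0.2·(-3) = 5.8
E[Pass] = 0.6·(9) + 0.2·(9) + 0.2·(12) = 9.6
Best response: Pass (9.6 is the largest).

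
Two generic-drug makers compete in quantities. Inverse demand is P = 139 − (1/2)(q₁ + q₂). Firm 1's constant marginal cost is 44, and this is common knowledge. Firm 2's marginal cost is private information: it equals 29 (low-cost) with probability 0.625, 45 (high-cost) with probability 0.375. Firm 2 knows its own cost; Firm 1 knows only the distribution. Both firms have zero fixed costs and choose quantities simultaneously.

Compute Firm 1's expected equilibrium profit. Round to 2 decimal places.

Firm 2 with cost c maximizes (139 − (1/2)(q₁+q₂) − c)·q₂, giving q₂(c) = (139 − c − (1/2)q₁).
E[c₂] = 0.625·29 + 0.375·45 = 35
Firm 1's FOC against E[q₂] yields q₁ = (139 − 2·44 + E[c₂])/(3/2) = (139 − 88 + 35)/(3/2) = 57.3333.
E[P] = 139 − (1/2)·(q₁ + E[q₂]) = 72.6667; Firm 1's expected profit = (E[P] − 44)·q₁ = (72.6667 − 44)·57.3333 = 1643.56.

1643.56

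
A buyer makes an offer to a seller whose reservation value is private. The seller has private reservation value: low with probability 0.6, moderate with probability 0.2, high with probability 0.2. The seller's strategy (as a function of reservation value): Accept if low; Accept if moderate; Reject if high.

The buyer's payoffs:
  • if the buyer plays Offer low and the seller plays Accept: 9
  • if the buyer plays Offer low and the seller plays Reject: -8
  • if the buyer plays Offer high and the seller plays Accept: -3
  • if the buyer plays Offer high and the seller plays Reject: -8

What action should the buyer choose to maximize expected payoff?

Offer low

E[Offer low] = 0.6·(9) + 0.2·(9) + 0.2·(-8) = 5.6
E[Offer high] = 0.6·(-3) + 0.2·(-3) + 0.2·(-8) = -4
Best response: Offer low (5.6 is the largest).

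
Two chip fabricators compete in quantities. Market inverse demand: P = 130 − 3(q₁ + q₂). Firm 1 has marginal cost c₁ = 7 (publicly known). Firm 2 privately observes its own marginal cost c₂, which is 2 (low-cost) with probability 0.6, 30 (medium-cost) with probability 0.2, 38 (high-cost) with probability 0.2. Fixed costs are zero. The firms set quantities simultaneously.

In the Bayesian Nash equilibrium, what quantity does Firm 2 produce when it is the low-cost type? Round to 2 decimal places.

Type-c best response for Firm 2: q₂(c) = (130 − c)/6 − q₁/2.
Firm 1 maximizes expected profit; its first-order condition is 130 − 6q₁ − 3E[q₂] − 7 = 0.
Substituting E[q₂] and solving: E[c₂] = 14.8, so q₁ = (130 − 2·7 + 14.8)/9 = 14.5333.
q₂(low-cost) = (130 − 2 − 3·14.5333)/6 = 14.0667.

14.07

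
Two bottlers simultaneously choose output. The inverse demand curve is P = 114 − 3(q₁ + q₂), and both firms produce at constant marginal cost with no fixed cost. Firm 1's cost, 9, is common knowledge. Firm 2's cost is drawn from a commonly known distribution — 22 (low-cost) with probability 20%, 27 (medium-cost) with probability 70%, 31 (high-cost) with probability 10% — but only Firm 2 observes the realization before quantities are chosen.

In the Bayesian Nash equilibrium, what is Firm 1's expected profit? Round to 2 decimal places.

Type-c best response for Firm 2: q₂(c) = (114 − c)/6 − q₁/2.
Firm 1 maximizes expected profit; its first-order condition is 114 − 6q₁ − 3E[q₂] − 9 = 0.
Substituting E[q₂] and solving: E[c₂] = 26.4, so q₁ = (114 − 2·9 + 26.4)/9 = 13.6.
E[P] = 114 − 3·(q₁ + E[q₂]) = 49.8; Firm 1's expected profit = (E[P] − 9)·q₁ = (49.8 − 9)·13.6 = 554.88.

554.88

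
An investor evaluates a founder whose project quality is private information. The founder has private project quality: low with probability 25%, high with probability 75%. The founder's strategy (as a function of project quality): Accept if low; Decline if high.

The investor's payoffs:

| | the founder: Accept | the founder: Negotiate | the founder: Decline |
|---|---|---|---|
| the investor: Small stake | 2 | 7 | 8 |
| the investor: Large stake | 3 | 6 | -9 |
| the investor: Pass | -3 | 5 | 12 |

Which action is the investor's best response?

E[Small stake] = 0.25·(2) + 0.75·(8) = 6.5
E[Large stake] = 0.25·(3) + 0.75·(-9) = -6
E[Pass] = 0.25·(-3) + 0.75·(12) = 8.25
Best response: Pass (8.25 is the largest).

Pass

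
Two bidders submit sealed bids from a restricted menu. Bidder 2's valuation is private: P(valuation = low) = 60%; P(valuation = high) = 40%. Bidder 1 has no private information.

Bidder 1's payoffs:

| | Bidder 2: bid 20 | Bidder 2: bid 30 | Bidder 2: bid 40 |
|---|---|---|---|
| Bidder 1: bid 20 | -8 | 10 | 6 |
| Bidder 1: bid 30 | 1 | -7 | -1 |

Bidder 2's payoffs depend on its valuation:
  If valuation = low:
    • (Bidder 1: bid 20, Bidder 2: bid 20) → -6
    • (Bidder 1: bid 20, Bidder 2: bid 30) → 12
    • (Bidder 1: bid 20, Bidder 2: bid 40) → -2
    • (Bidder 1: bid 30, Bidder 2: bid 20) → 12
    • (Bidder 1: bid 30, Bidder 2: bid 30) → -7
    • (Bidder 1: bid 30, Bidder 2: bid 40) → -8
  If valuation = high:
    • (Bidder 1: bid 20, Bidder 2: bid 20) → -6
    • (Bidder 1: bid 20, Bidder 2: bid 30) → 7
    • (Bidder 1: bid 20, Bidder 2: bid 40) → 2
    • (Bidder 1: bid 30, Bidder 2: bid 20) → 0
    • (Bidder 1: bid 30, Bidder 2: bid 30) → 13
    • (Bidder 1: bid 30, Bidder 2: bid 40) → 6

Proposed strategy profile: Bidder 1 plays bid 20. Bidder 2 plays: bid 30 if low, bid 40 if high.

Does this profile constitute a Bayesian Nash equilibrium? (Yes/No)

Bidder 1 plays bid 20: E[bid 20] = 0.6·(10) + 0.4·(6) = 8.4; E[bid 30] = -4.6. Best-responding. ✓
Bidder 2 (valuation low), facing bid 20: bid 20 gives -6, bid 30 gives 12, bid 40 gives -2. Proposed bid 30 is best. ✓
Bidder 2 (valuation high), facing bid 20: bid 20 gives -6, bid 30 gives 7, bid 40 gives 2. Proposed bid 40 is not best — profitable deviation exists. ✗

No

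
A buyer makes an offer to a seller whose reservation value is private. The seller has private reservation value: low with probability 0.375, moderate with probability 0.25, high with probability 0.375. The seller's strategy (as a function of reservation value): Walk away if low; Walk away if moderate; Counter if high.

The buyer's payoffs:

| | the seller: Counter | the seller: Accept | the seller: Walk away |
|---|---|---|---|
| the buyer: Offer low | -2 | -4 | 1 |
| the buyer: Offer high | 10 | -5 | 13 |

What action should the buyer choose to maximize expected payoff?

Offer high

E[Offer low] = 0.375·(1) + 0.25·(1) + 0.375·(-2) = -0.125
E[Offer high] = 0.375·(13) + 0.25·(13) + 0.375·(10) = 11.875
Best response: Offer high (11.875 is the largest).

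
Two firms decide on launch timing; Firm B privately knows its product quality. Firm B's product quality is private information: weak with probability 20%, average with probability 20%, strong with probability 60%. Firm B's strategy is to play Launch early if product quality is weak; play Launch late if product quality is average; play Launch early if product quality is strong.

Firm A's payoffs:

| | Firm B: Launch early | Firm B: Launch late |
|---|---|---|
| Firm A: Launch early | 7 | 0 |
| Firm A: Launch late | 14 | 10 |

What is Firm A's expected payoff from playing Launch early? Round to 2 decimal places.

E[Launch early] = 0.2·7 + 0.2·0 + 0.6·7 = 1.4 + 0 + 4.2 = 5.6

5.60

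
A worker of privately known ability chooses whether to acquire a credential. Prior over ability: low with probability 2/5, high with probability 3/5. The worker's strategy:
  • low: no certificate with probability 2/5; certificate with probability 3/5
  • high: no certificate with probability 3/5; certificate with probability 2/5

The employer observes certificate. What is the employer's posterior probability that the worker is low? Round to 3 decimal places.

P(certificate) = (2/5)·(3/5) + (3/5)·(2/5) = 12/25
P(low | certificate) = ((2/5)·(3/5)) / (12/25) = (6/25) / (12/25) = 1/2

0.500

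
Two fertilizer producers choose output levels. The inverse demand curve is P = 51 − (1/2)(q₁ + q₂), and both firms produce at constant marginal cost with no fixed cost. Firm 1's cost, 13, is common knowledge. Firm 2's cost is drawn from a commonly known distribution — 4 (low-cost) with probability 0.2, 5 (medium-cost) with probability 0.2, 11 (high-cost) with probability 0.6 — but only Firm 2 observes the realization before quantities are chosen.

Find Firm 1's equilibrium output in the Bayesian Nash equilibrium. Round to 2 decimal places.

Type-c best response for Firm 2: q₂(c) = (51 − c) − q₁/2.
Firm 1 maximizes expected profit; its first-order condition is 51 − q₁ − (1/2)E[q₂] − 13 = 0.
Substituting E[q₂] and solving: E[c₂] = 8.4, so q₁ = (51 − 2·13 + 8.4)/(3/2) = 22.2667.

22.27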